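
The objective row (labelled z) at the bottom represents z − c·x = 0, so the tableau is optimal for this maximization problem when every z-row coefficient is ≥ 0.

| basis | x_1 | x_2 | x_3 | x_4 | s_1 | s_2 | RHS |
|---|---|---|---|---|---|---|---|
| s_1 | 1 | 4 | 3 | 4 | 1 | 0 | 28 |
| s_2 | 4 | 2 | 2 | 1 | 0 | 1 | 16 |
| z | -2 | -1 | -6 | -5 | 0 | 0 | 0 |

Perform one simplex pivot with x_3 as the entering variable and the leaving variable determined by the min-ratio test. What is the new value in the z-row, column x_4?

Ratio test on column x_3 — row 1: 28/3 = 28/3; row 2: 16/2 = 8. Minimum is 8 at row 2 (s_2 leaves); pivot element 2.
Divide row 2 by 2; eliminate column x_3 from the other rows.
z-row update in column x_4: -5 − (-6)·(1/2) = -2.

-2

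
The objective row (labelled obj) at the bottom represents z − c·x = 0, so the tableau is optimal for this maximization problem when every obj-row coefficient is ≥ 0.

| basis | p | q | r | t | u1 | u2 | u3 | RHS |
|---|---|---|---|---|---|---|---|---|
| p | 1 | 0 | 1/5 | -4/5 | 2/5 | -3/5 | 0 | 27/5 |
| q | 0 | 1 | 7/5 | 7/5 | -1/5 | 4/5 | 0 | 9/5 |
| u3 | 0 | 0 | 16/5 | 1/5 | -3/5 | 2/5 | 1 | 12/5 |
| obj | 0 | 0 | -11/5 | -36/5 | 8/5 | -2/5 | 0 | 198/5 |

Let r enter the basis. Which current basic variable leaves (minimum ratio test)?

Column r entries and ratios — p: (27/5)/(1/5) = 27; q: (9/5)/(7/5) = 9/7; u3: (12/5)/(16/5) = 3/4.
Smallest ratio is 3/4 in the row of u3, so u3 leaves.

u3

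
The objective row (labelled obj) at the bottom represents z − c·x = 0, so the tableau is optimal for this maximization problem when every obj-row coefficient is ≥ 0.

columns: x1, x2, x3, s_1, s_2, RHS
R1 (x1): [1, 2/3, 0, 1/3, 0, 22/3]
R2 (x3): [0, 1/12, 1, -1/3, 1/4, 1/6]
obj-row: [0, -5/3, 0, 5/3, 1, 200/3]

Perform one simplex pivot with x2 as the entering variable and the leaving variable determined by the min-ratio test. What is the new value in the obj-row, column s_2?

Ratio test on column x2 — row 1: (22/3)/(2/3) = 11; row 2: (1/6)/(1/12) = 2. Minimum is 2 at row 2 (x3 leaves); pivot element 1/12.
Divide row 2 by 1/12; eliminate column x2 from the other rows.
obj-row update in column s_2: 1 − (-5/3)·3 = 6.

6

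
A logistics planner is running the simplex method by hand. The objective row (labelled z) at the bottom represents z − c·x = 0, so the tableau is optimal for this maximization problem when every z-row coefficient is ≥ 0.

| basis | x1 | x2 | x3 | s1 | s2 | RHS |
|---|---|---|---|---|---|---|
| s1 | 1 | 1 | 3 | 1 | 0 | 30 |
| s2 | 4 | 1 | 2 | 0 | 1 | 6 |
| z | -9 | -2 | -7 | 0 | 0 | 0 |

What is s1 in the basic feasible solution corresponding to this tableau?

30

s1 is basic (row 1); its value is the RHS of that row, 30.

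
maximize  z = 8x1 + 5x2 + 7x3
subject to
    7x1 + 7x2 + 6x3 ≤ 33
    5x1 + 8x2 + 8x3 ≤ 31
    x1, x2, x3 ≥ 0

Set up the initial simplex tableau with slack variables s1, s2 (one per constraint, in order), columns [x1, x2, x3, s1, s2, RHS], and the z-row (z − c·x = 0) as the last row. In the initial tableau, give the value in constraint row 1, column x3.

6

Constraint 1 has coefficient 6 on x3.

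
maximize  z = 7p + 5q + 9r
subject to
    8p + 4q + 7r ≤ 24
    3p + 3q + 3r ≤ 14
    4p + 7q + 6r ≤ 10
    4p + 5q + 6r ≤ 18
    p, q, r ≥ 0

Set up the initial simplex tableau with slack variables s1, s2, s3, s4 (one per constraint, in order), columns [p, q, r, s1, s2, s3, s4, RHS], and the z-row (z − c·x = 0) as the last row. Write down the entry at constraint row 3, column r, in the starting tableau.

6

Constraint 3 has coefficient 6 on r.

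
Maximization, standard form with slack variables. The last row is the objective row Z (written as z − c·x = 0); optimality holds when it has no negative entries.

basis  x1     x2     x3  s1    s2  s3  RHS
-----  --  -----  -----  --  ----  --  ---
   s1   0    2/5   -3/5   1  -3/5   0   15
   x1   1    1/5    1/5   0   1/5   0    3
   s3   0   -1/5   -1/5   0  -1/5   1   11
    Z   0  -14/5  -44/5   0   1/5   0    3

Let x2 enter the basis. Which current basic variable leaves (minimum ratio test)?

x1

Column x2 entries and ratios — s1: 15/(2/5) = 75/2; x1: 3/(1/5) = 15; s3: -1/5 ≤ 0, skip.
Smallest ratio is 15 in the row of x1, so x1 leaves.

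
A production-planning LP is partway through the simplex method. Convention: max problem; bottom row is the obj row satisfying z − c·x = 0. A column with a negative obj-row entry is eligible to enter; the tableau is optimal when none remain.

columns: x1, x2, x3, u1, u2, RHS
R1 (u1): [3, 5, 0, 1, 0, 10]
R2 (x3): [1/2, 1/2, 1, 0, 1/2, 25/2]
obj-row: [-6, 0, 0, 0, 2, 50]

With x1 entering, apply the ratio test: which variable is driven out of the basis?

u1

Column x1 entries and ratios — u1: 10/3 = 10/3; x3: (25/2)/(1/2) = 25.
Smallest ratio is 10/3 in the row of u1, so u1 leaves.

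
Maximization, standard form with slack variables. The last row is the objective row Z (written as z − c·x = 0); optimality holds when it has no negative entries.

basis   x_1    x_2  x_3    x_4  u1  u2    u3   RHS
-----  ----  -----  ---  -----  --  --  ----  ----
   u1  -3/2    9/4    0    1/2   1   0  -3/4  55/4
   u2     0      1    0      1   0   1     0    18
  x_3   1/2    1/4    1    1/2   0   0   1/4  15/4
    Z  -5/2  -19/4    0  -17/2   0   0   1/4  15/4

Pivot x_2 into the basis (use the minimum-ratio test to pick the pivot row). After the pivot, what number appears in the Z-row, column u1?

Ratio test on column x_2 — row 1: (55/4)/(9/4) = 55/9; row 2: 18/1 = 18; row 3: (15/4)/(1/4) = 15. Minimum is 55/9 at row 1 (u1 leaves); pivot element 9/4.
Divide row 1 by 9/4; eliminate column x_2 from the other rows.
Z-row update in column u1: 0 − (-19/4)·(4/9) = 19/9.

19/9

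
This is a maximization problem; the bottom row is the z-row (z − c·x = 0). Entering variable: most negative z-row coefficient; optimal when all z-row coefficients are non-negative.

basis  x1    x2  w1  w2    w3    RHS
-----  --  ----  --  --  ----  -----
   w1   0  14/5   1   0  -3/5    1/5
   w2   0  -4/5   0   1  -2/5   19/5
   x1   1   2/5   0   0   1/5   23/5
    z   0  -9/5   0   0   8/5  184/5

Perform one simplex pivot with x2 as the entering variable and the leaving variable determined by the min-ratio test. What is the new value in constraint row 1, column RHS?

1/14

Ratio test on column x2 — row 1: (1/5)/(14/5) = 1/14; row 2: entry -4/5 ≤ 0; row 3: (23/5)/(2/5) = 23/2. Minimum is 1/14 at row 1 (w1 leaves); pivot element 14/5.
Divide row 1 by 14/5; eliminate column x2 from the other rows.
In the new row 1, the RHS entry is the old entry divided by the pivot: (1/5)/(14/5) = 1/14.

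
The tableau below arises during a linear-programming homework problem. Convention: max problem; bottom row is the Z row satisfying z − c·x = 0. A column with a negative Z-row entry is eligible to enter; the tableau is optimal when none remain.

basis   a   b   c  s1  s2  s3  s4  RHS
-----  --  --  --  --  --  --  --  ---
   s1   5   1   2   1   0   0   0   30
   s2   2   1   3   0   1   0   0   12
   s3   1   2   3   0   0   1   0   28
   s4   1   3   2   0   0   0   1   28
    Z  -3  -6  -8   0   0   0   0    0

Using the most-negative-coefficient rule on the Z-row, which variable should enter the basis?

c

Negative Z-row entries: a: -3, b: -6, c: -8.
The most negative is -8 in column c, so c enters.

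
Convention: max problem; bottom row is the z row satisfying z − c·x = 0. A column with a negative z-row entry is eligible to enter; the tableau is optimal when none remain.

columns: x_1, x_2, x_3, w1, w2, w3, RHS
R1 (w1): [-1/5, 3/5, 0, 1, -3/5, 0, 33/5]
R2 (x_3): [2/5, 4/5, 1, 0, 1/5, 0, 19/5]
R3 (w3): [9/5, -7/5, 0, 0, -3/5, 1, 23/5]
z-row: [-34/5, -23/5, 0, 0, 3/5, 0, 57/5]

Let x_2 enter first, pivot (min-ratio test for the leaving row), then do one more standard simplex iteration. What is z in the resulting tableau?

107/2

Ratio test on column x_2 — row 1: (33/5)/(3/5) = 11; row 2: (19/5)/(4/5) = 19/4; row 3: entry -7/5 ≤ 0. Minimum is 19/4 at row 2 (x_3 leaves); pivot element 4/5.
Pivot on row 2; the z-row RHS becomes 57/5 − (-23/5)·(19/4) = 133/4.
Next entering variable (most negative z-row entry -9/2): x_1.
Ratio test on column x_1 — row 1: entry -1/2 ≤ 0; row 2: (19/4)/(1/2) = 19/2; row 3: (45/4)/(5/2) = 9/2. Minimum is 9/2 at row 3 (w3 leaves); pivot element 5/2.
After the second pivot the z-row RHS is 133/4 − (-9/2)·(9/2) = 107/2.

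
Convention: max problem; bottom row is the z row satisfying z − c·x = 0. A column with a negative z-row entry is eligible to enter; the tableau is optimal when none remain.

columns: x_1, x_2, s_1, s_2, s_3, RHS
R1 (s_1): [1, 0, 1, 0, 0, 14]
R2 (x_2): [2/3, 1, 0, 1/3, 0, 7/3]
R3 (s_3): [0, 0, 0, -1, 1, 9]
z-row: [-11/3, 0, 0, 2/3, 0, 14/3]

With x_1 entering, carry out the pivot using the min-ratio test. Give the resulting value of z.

35/2

Ratio test on column x_1 — row 1: 14/1 = 14; row 2: (7/3)/(2/3) = 7/2; row 3: entry 0 ≤ 0. Minimum is 7/2 at row 2 (x_2 leaves); pivot element 2/3.
Pivot on row 2; the z-row RHS becomes 14/3 − (-11/3)·(7/2) = 35/2.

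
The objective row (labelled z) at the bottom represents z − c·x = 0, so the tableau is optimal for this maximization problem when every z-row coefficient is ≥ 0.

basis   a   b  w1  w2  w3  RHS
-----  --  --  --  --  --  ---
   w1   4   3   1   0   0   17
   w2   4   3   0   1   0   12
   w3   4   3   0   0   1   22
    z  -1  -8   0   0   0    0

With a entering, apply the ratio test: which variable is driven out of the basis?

w2

Column a entries and ratios — w1: 17/4 = 17/4; w2: 12/4 = 3; w3: 22/4 = 11/2.
Smallest ratio is 3 in the row of w2, so w2 leaves.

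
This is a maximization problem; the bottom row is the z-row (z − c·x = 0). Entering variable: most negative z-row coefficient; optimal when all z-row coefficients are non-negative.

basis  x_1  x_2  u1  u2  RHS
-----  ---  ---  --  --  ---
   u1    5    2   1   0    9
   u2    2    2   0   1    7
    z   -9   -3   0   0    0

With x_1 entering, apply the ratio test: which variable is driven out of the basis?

Column x_1 entries and ratios — u1: 9/5 = 9/5; u2: 7/2 = 7/2.
Smallest ratio is 9/5 in the row of u1, so u1 leaves.

u1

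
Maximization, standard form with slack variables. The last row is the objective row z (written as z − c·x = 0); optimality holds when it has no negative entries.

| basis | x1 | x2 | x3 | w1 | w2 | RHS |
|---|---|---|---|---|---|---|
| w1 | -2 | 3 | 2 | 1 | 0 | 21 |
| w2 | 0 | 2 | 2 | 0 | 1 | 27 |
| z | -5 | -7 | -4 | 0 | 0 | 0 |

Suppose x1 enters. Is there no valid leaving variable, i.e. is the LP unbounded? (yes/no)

Every constraint-row entry in column x1 is ≤ 0, so increasing x1 is unbounded.

yes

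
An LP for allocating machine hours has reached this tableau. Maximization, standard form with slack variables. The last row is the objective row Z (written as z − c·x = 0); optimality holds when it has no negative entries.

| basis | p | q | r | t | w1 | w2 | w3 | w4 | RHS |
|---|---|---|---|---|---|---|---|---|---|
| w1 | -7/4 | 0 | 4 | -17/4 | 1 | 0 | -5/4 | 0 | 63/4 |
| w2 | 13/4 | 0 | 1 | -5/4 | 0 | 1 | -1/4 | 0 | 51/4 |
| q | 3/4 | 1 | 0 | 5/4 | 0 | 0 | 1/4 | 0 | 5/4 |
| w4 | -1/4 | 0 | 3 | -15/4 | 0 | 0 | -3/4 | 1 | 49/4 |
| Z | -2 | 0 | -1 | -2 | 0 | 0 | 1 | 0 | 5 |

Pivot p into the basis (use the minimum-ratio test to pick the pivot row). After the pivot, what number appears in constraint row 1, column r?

4

Ratio test on column p — row 1: entry -7/4 ≤ 0; row 2: (51/4)/(13/4) = 51/13; row 3: (5/4)/(3/4) = 5/3; row 4: entry -1/4 ≤ 0. Minimum is 5/3 at row 3 (q leaves); pivot element 3/4.
Divide row 3 by 3/4; eliminate column p from the other rows.
Row 1 update in column r: 4 − (-7/4)·0 = 4.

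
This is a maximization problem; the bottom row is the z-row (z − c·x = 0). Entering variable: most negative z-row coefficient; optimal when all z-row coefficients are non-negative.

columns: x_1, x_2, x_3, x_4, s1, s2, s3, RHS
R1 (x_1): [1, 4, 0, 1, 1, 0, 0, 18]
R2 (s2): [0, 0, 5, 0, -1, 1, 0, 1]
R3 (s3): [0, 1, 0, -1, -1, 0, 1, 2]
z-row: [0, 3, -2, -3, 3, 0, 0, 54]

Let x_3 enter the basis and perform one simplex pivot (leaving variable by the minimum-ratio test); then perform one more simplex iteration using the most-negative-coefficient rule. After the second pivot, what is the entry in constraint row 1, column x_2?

Ratio test on column x_3 — row 1: entry 0 ≤ 0; row 2: 1/5 = 1/5; row 3: entry 0 ≤ 0. Minimum is 1/5 at row 2 (s2 leaves); pivot element 5.
Divide row 2 by 5; eliminate column x_3 from the other rows.
Second iteration: most negative z-row entry is -3 in column x_4, so x_4 enters.
Ratio test on column x_4 — row 1: 18/1 = 18; row 2: entry 0 ≤ 0; row 3: entry -1 ≤ 0. Minimum is 18 at row 1 (x_1 leaves); pivot element 1.
Divide row 1 by 1; eliminate column x_4 from the other rows.
After both pivots, the entry at constraint row 1, column x_2 is 4.

4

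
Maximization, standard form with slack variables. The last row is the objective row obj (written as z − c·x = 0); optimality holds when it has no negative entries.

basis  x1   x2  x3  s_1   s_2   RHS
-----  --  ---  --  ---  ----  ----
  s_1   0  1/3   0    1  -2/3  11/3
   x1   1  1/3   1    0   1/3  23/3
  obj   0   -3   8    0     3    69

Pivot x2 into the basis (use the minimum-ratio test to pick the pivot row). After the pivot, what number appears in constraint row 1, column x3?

0

Ratio test on column x2 — row 1: (11/3)/(1/3) = 11; row 2: (23/3)/(1/3) = 23. Minimum is 11 at row 1 (s_1 leaves); pivot element 1/3.
Divide row 1 by 1/3; eliminate column x2 from the other rows.
In the new row 1, the x3 entry is the old entry divided by the pivot: 0/(1/3) = 0.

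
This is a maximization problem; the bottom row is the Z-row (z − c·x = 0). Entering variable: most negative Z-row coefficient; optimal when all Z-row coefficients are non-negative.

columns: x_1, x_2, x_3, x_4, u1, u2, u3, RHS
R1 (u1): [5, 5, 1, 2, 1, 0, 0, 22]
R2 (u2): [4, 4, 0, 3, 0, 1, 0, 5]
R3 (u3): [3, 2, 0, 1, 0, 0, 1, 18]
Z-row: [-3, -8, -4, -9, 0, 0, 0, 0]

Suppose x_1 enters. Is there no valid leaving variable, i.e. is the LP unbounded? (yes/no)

Column x_1 has positive entries in row(s) 1, 2, 3, so the ratio test bounds it — not unbounded.

no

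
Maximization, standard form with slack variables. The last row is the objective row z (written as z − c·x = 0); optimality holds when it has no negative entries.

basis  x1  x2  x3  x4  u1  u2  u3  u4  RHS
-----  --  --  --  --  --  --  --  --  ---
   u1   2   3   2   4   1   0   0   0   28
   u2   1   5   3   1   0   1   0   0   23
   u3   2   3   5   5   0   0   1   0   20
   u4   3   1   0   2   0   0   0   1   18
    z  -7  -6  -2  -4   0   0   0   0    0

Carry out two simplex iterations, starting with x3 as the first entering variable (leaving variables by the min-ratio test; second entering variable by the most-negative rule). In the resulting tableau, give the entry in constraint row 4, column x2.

1/3

Ratio test on column x3 — row 1: 28/2 = 14; row 2: 23/3 = 23/3; row 3: 20/5 = 4; row 4: entry 0 ≤ 0. Minimum is 4 at row 3 (u3 leaves); pivot element 5.
Divide row 3 by 5; eliminate column x3 from the other rows.
Second iteration: most negative z-row entry is -31/5 in column x1, so x1 enters.
Ratio test on column x1 — row 1: 20/(6/5) = 50/3; row 2: entry -1/5 ≤ 0; row 3: 4/(2/5) = 10; row 4: 18/3 = 6. Minimum is 6 at row 4 (u4 leaves); pivot element 3.
Divide row 4 by 3; eliminate column x1 from the other rows.
After both pivots, the entry at constraint row 4, column x2 is 1/3.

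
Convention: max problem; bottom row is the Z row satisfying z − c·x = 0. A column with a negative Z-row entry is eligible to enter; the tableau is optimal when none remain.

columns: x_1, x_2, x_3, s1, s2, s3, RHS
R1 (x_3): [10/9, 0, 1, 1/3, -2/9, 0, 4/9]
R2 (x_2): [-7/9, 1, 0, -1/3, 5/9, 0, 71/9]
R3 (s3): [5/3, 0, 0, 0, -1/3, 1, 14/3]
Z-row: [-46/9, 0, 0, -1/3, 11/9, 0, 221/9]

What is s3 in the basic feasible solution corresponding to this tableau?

s3 is basic (row 3); its value is the RHS of that row, 14/3.

14/3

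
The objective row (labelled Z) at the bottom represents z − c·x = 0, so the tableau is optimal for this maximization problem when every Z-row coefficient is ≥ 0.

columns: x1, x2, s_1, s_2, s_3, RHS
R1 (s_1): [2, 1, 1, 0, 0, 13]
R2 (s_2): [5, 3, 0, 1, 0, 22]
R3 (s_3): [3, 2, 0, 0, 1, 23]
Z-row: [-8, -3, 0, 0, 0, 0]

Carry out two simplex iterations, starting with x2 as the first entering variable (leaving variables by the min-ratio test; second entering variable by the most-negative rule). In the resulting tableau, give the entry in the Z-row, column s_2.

8/5

Ratio test on column x2 — row 1: 13/1 = 13; row 2: 22/3 = 22/3; row 3: 23/2 = 23/2. Minimum is 22/3 at row 2 (s_2 leaves); pivot element 3.
Divide row 2 by 3; eliminate column x2 from the other rows.
Second iteration: most negative Z-row entry is -3 in column x1, so x1 enters.
Ratio test on column x1 — row 1: (17/3)/(1/3) = 17; row 2: (22/3)/(5/3) = 22/5; row 3: entry -1/3 ≤ 0. Minimum is 22/5 at row 2 (x2 leaves); pivot element 5/3.
Divide row 2 by 5/3; eliminate column x1 from the other rows.
After both pivots, the entry at the Z-row, column s_2 is 8/5.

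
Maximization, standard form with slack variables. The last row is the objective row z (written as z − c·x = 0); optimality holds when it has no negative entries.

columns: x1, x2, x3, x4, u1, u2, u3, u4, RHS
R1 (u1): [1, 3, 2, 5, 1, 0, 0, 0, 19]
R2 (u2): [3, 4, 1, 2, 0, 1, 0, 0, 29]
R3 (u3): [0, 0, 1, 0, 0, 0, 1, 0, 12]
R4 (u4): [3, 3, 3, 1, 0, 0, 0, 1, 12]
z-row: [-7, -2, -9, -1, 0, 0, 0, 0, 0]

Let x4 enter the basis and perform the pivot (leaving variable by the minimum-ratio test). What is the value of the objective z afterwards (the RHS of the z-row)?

Ratio test on column x4 — row 1: 19/5 = 19/5; row 2: 29/2 = 29/2; row 3: entry 0 ≤ 0; row 4: 12/1 = 12. Minimum is 19/5 at row 1 (u1 leaves); pivot element 5.
Pivot on row 1; the z-row RHS becomes 0 − (-1)·(19/5) = 19/5.

19/5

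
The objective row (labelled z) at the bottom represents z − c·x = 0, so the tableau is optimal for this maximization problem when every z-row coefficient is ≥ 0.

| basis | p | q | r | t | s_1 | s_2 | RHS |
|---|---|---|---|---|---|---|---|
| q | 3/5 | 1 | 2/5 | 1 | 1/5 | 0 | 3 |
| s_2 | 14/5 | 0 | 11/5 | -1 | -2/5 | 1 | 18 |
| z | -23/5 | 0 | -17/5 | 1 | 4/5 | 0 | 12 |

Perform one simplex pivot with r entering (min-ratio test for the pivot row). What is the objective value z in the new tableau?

Ratio test on column r — row 1: 3/(2/5) = 15/2; row 2: 18/(11/5) = 90/11. Minimum is 15/2 at row 1 (q leaves); pivot element 2/5.
Pivot on row 1; the z-row RHS becomes 12 − (-17/5)·(15/2) = 75/2.

75/2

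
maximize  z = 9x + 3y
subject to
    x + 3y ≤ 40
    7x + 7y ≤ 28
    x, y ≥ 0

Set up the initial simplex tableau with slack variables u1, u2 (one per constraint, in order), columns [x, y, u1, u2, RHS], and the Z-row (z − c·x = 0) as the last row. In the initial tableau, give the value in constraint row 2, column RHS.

The RHS of constraint 2 is b_2 = 28.

28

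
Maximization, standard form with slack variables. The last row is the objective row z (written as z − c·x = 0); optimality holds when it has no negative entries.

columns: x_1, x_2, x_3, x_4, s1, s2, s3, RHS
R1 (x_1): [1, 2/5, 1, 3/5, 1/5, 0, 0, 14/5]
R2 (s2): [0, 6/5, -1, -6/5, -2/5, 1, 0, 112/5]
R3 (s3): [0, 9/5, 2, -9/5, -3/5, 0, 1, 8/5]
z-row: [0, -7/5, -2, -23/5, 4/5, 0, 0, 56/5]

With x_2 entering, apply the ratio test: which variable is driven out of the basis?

s3

Column x_2 entries and ratios — x_1: (14/5)/(2/5) = 7; s2: (112/5)/(6/5) = 56/3; s3: (8/5)/(9/5) = 8/9.
Smallest ratio is 8/9 in the row of s3, so s3 leaves.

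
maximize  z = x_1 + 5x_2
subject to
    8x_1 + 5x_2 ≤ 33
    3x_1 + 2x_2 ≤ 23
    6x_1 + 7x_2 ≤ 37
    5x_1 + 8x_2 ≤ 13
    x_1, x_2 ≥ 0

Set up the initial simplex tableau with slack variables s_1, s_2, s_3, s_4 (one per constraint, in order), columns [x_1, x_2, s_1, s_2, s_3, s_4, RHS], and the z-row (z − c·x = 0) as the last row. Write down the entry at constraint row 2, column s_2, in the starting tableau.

1

Slack s_2 belongs to constraint 2; its column is the unit vector e_2, so the entry in row 2 is 1.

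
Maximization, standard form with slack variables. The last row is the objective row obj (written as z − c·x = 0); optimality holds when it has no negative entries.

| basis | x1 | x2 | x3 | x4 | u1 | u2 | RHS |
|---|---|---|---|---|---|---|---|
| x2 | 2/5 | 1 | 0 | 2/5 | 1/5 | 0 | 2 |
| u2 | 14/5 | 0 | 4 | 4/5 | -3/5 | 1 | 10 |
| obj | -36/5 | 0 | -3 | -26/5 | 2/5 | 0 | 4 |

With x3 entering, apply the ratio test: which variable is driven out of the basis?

u2

Column x3 entries and ratios — x2: 0 ≤ 0, skip; u2: 10/4 = 5/2.
Smallest ratio is 5/2 in the row of u2, so u2 leaves.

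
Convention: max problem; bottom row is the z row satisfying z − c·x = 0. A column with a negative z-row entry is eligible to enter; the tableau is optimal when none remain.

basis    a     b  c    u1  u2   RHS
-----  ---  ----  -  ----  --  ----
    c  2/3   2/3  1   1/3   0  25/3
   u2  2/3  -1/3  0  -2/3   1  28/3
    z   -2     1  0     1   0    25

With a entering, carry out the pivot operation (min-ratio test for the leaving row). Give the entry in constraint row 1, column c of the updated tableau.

3/2

Ratio test on column a — row 1: (25/3)/(2/3) = 25/2; row 2: (28/3)/(2/3) = 14. Minimum is 25/2 at row 1 (c leaves); pivot element 2/3.
Divide row 1 by 2/3; eliminate column a from the other rows.
In the new row 1, the c entry is the old entry divided by the pivot: 1/(2/3) = 3/2.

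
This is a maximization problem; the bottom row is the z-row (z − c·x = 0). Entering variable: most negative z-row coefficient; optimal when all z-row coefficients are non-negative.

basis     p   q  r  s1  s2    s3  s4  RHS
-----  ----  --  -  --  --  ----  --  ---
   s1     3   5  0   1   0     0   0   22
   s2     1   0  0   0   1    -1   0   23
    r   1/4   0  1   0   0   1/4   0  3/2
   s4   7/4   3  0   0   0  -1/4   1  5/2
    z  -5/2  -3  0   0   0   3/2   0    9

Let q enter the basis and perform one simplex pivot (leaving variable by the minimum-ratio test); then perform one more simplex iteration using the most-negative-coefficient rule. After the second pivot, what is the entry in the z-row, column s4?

10/7

Ratio test on column q — row 1: 22/5 = 22/5; row 2: entry 0 ≤ 0; row 3: entry 0 ≤ 0; row 4: (5/2)/3 = 5/6. Minimum is 5/6 at row 4 (s4 leaves); pivot element 3.
Divide row 4 by 3; eliminate column q from the other rows.
Second iteration: most negative z-row entry is -3/4 in column p, so p enters.
Ratio test on column p — row 1: (107/6)/(1/12) = 214; row 2: 23/1 = 23; row 3: (3/2)/(1/4) = 6; row 4: (5/6)/(7/12) = 10/7. Minimum is 10/7 at row 4 (q leaves); pivot element 7/12.
Divide row 4 by 7/12; eliminate column p from the other rows.
After both pivots, the entry at the z-row, column s4 is 10/7.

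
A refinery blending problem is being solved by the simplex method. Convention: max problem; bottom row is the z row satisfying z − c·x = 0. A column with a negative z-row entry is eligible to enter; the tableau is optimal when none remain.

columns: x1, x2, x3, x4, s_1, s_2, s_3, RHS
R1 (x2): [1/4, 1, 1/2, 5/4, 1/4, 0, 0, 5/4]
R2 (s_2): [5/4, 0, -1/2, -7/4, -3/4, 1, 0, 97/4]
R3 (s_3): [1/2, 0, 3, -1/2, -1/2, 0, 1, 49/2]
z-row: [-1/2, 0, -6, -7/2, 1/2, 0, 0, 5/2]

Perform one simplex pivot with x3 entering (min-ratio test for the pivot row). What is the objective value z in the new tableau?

35/2

Ratio test on column x3 — row 1: (5/4)/(1/2) = 5/2; row 2: entry -1/2 ≤ 0; row 3: (49/2)/3 = 49/6. Minimum is 5/2 at row 1 (x2 leaves); pivot element 1/2.
Pivot on row 1; the z-row RHS becomes 5/2 − (-6)·(5/2) = 35/2.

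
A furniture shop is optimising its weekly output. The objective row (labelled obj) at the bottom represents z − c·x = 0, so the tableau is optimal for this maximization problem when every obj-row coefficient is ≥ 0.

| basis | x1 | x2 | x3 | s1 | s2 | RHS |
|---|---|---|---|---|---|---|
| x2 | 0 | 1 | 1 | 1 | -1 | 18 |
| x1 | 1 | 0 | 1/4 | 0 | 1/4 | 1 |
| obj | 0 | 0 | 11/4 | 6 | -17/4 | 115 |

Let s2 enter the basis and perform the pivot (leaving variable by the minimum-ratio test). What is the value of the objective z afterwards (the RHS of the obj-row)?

132

Ratio test on column s2 — row 1: entry -1 ≤ 0; row 2: 1/(1/4) = 4. Minimum is 4 at row 2 (x1 leaves); pivot element 1/4.
Pivot on row 2; the obj-row RHS becomes 115 − (-17/4)·4 = 132.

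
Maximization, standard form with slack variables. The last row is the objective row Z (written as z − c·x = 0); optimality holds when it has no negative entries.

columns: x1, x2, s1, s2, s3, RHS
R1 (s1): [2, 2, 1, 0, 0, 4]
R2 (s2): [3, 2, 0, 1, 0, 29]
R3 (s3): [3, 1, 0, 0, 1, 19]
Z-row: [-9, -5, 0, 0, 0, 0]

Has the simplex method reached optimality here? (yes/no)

no

The Z-row has a negative entry -9 in column x1, so it is not optimal.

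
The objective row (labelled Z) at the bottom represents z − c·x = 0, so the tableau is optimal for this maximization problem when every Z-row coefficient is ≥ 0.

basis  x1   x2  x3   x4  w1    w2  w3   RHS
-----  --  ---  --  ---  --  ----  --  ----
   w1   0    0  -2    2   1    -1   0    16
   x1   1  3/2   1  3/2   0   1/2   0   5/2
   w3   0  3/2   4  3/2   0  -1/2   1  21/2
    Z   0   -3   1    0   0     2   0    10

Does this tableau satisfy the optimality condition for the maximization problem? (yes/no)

no

The Z-row has a negative entry -3 in column x2, so it is not optimal.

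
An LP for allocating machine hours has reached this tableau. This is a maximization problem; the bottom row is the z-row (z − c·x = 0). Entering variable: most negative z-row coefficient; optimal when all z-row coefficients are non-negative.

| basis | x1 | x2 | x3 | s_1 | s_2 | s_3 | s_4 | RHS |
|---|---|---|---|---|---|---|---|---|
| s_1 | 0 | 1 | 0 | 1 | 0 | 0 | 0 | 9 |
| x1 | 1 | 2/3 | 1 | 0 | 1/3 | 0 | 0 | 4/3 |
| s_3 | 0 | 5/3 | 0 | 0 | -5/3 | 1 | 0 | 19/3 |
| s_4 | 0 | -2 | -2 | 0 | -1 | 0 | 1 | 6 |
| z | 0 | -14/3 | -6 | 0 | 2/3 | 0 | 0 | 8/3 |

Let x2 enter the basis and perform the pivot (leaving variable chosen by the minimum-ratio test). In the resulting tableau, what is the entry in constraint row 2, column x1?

Ratio test on column x2 — row 1: 9/1 = 9; row 2: (4/3)/(2/3) = 2; row 3: (19/3)/(5/3) = 19/5; row 4: entry -2 ≤ 0. Minimum is 2 at row 2 (x1 leaves); pivot element 2/3.
Divide row 2 by 2/3; eliminate column x2 from the other rows.
In the new row 2, the x1 entry is the old entry divided by the pivot: 1/(2/3) = 3/2.

3/2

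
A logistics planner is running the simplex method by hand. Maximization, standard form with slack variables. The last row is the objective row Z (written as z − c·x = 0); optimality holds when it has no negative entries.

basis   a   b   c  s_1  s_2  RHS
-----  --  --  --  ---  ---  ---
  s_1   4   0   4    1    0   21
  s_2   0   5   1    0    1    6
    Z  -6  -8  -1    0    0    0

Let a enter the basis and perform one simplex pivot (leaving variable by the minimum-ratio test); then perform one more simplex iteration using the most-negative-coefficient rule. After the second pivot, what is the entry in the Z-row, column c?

33/5

Ratio test on column a — row 1: 21/4 = 21/4; row 2: entry 0 ≤ 0. Minimum is 21/4 at row 1 (s_1 leaves); pivot element 4.
Divide row 1 by 4; eliminate column a from the other rows.
Second iteration: most negative Z-row entry is -8 in column b, so b enters.
Ratio test on column b — row 1: entry 0 ≤ 0; row 2: 6/5 = 6/5. Minimum is 6/5 at row 2 (s_2 leaves); pivot element 5.
Divide row 2 by 5; eliminate column b from the other rows.
After both pivots, the entry at the Z-row, column c is 33/5.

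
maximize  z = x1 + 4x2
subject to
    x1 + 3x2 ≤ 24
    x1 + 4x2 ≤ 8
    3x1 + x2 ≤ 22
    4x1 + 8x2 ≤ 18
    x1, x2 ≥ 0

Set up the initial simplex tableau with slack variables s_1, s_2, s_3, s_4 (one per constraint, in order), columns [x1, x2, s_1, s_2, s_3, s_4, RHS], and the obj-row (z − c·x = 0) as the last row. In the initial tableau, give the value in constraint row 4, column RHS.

18

The RHS of constraint 4 is b_4 = 18.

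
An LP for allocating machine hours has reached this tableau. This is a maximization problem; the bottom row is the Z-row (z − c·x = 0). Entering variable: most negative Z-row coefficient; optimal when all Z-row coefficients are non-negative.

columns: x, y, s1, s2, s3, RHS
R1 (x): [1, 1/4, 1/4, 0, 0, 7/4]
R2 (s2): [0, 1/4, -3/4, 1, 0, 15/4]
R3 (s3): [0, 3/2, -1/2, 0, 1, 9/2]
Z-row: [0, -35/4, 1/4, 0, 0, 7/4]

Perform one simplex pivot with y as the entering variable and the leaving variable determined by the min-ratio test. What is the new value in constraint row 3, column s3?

Ratio test on column y — row 1: (7/4)/(1/4) = 7; row 2: (15/4)/(1/4) = 15; row 3: (9/2)/(3/2) = 3. Minimum is 3 at row 3 (s3 leaves); pivot element 3/2.
Divide row 3 by 3/2; eliminate column y from the other rows.
In the new row 3, the s3 entry is the old entry divided by the pivot: 1/(3/2) = 2/3.

2/3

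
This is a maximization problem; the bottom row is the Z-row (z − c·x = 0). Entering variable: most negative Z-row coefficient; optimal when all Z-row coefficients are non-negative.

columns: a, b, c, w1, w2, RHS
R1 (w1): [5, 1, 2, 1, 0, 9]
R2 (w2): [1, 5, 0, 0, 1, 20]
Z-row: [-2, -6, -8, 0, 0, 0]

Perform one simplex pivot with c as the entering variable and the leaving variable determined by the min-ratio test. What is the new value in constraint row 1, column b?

Ratio test on column c — row 1: 9/2 = 9/2; row 2: entry 0 ≤ 0. Minimum is 9/2 at row 1 (w1 leaves); pivot element 2.
Divide row 1 by 2; eliminate column c from the other rows.
In the new row 1, the b entry is the old entry divided by the pivot: 1/2 = 1/2.

1/2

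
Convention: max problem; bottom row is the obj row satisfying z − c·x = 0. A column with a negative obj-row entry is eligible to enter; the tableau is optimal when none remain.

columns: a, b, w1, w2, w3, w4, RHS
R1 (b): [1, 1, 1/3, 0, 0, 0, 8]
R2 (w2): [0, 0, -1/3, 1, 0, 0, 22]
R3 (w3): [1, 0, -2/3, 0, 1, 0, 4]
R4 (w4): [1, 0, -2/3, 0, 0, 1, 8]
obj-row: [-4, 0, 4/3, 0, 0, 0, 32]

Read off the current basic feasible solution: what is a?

0

a is not in the basis, so in the current basic feasible solution a = 0.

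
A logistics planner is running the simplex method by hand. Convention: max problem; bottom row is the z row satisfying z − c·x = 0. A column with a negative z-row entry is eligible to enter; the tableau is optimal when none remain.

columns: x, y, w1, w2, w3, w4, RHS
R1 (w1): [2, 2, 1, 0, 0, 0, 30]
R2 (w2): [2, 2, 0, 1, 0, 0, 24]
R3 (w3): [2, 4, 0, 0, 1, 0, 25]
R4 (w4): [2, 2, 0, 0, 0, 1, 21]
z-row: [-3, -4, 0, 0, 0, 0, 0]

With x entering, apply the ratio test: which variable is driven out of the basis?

w4

Column x entries and ratios — w1: 30/2 = 15; w2: 24/2 = 12; w3: 25/2 = 25/2; w4: 21/2 = 21/2.
Smallest ratio is 21/2 in the row of w4, so w4 leaves.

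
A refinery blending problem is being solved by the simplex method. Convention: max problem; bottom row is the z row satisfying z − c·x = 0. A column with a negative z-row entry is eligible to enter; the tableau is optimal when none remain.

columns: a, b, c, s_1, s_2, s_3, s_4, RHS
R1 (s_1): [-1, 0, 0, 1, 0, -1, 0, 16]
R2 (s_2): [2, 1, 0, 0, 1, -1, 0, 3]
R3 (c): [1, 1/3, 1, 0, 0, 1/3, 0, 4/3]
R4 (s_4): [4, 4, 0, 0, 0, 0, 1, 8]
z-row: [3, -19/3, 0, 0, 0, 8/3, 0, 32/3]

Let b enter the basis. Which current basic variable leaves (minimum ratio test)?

s_4

Column b entries and ratios — s_1: 0 ≤ 0, skip; s_2: 3/1 = 3; c: (4/3)/(1/3) = 4; s_4: 8/4 = 2.
Smallest ratio is 2 in the row of s_4, so s_4 leaves.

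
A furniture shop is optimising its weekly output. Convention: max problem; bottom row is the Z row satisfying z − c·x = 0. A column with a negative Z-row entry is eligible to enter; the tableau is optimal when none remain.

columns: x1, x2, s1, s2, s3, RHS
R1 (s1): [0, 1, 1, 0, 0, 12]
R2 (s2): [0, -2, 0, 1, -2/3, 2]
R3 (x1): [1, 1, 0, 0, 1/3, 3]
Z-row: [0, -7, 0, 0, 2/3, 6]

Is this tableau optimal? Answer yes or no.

The Z-row has a negative entry -7 in column x2, so it is not optimal.

no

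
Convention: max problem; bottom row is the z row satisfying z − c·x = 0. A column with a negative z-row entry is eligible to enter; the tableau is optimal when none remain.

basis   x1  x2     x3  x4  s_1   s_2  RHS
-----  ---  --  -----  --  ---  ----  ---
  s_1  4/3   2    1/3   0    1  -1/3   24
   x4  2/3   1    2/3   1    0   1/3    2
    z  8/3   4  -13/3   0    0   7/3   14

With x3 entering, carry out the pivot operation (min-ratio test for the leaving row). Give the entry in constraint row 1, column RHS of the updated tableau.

Ratio test on column x3 — row 1: 24/(1/3) = 72; row 2: 2/(2/3) = 3. Minimum is 3 at row 2 (x4 leaves); pivot element 2/3.
Divide row 2 by 2/3; eliminate column x3 from the other rows.
Row 1 update in column RHS: 24 − (1/3)·3 = 23.

23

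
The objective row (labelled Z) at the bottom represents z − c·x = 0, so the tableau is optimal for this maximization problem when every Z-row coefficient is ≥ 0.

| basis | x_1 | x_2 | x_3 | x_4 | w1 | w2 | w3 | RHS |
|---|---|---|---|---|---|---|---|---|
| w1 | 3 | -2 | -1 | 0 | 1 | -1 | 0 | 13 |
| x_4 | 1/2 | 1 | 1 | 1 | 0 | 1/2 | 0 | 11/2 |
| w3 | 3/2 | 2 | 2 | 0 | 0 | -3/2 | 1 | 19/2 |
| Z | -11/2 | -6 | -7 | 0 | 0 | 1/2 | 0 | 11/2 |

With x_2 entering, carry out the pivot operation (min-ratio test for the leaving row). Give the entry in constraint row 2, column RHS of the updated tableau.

3/4

Ratio test on column x_2 — row 1: entry -2 ≤ 0; row 2: (11/2)/1 = 11/2; row 3: (19/2)/2 = 19/4. Minimum is 19/4 at row 3 (w3 leaves); pivot element 2.
Divide row 3 by 2; eliminate column x_2 from the other rows.
Row 2 update in column RHS: 11/2 − 1·(19/4) = 3/4.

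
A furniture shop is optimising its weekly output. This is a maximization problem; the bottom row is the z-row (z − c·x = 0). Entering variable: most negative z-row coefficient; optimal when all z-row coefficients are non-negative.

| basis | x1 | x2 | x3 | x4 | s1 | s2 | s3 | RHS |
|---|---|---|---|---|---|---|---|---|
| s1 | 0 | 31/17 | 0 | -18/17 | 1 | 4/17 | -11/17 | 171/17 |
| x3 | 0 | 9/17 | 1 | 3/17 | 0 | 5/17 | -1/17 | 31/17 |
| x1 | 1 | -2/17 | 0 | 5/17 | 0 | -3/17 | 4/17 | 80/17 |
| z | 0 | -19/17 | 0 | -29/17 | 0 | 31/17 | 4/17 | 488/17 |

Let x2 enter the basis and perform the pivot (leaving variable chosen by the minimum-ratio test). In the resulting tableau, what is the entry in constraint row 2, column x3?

Ratio test on column x2 — row 1: (171/17)/(31/17) = 171/31; row 2: (31/17)/(9/17) = 31/9; row 3: entry -2/17 ≤ 0. Minimum is 31/9 at row 2 (x3 leaves); pivot element 9/17.
Divide row 2 by 9/17; eliminate column x2 from the other rows.
In the new row 2, the x3 entry is the old entry divided by the pivot: 1/(9/17) = 17/9.

17/9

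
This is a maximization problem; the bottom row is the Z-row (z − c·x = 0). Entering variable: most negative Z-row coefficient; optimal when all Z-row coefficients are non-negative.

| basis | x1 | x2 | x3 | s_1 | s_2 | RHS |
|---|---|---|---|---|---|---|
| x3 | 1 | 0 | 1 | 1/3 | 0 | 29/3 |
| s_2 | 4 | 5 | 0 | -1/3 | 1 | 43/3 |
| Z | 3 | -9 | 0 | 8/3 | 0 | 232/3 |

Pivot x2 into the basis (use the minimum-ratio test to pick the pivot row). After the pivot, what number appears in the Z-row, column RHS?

Ratio test on column x2 — row 1: entry 0 ≤ 0; row 2: (43/3)/5 = 43/15. Minimum is 43/15 at row 2 (s_2 leaves); pivot element 5.
Divide row 2 by 5; eliminate column x2 from the other rows.
Z-row update in column RHS: 232/3 − (-9)·(43/15) = 1547/15.

1547/15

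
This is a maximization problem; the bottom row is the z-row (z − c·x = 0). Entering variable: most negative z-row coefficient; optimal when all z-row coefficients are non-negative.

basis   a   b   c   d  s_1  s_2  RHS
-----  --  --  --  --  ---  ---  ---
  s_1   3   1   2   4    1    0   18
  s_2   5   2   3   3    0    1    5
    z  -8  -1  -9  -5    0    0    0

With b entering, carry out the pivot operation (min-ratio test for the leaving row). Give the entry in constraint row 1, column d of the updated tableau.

5/2

Ratio test on column b — row 1: 18/1 = 18; row 2: 5/2 = 5/2. Minimum is 5/2 at row 2 (s_2 leaves); pivot element 2.
Divide row 2 by 2; eliminate column b from the other rows.
Row 1 update in column d: 4 − 1·(3/2) = 5/2.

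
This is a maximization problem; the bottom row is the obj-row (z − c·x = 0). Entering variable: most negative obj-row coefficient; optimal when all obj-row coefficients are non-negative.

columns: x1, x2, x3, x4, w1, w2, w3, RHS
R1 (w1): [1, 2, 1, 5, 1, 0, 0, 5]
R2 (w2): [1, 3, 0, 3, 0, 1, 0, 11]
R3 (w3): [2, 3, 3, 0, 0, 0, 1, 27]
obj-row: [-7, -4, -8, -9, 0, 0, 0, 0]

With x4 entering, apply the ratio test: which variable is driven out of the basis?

w1

Column x4 entries and ratios — w1: 5/5 = 1; w2: 11/3 = 11/3; w3: 0 ≤ 0, skip.
Smallest ratio is 1 in the row of w1, so w1 leaves.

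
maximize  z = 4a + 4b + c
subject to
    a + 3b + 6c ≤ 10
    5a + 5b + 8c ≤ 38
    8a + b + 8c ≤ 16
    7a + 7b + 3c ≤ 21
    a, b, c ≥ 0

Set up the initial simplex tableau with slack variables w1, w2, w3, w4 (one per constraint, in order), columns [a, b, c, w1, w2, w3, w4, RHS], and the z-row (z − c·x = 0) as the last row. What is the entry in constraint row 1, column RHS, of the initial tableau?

The RHS of constraint 1 is b_1 = 10.

10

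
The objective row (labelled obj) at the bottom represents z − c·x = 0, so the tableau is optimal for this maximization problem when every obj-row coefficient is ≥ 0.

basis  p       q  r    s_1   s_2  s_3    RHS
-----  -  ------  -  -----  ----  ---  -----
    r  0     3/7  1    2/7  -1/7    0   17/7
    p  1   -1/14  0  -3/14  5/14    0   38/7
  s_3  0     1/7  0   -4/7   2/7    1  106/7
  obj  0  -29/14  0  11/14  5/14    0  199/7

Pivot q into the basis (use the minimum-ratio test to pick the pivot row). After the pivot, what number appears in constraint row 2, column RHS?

35/6

Ratio test on column q — row 1: (17/7)/(3/7) = 17/3; row 2: entry -1/14 ≤ 0; row 3: (106/7)/(1/7) = 106. Minimum is 17/3 at row 1 (r leaves); pivot element 3/7.
Divide row 1 by 3/7; eliminate column q from the other rows.
Row 2 update in column RHS: 38/7 − (-1/14)·(17/3) = 35/6.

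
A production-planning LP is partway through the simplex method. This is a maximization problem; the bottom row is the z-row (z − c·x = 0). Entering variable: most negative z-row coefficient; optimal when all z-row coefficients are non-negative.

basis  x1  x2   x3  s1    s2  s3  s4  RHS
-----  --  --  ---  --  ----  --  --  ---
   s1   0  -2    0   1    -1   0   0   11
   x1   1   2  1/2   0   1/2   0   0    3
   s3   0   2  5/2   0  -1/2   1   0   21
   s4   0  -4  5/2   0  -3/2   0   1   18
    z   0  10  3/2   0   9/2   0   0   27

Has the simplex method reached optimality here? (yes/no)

Every z-row coefficient is ≥ 0, so the tableau is optimal.

yes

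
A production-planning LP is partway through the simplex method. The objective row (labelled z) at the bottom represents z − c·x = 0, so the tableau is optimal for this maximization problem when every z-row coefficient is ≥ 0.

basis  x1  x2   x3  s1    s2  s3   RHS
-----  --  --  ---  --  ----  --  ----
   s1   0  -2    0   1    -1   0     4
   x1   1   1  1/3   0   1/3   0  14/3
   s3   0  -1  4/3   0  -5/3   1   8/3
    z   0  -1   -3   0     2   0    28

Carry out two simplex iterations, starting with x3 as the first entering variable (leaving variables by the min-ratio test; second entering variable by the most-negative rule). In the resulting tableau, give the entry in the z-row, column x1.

13/5

Ratio test on column x3 — row 1: entry 0 ≤ 0; row 2: (14/3)/(1/3) = 14; row 3: (8/3)/(4/3) = 2. Minimum is 2 at row 3 (s3 leaves); pivot element 4/3.
Divide row 3 by 4/3; eliminate column x3 from the other rows.
Second iteration: most negative z-row entry is -13/4 in column x2, so x2 enters.
Ratio test on column x2 — row 1: entry -2 ≤ 0; row 2: 4/(5/4) = 16/5; row 3: entry -3/4 ≤ 0. Minimum is 16/5 at row 2 (x1 leaves); pivot element 5/4.
Divide row 2 by 5/4; eliminate column x2 from the other rows.
After both pivots, the entry at the z-row, column x1 is 13/5.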